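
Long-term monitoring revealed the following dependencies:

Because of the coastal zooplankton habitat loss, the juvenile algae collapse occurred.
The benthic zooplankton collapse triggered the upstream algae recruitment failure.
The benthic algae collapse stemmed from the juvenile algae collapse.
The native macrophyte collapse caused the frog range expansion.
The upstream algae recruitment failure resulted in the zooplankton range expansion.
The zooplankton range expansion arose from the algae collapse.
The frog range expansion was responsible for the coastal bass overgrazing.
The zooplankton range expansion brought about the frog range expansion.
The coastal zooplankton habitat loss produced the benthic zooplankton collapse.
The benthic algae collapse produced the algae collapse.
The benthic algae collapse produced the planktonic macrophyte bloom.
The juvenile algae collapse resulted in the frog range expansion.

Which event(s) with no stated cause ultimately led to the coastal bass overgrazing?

the coastal zooplankton habitat loss, the native macrophyte collapse

Tracing upstream from the coastal bass overgrazing: the coastal bass overgrazing ← the frog range expansion ← the juvenile algae collapse ← the coastal zooplankton habitat loss.
A separate upstream branch: the coastal bass overgrazing ← the frog range expansion ← the native macrophyte collapse.
Each of those chain origins has no stated cause.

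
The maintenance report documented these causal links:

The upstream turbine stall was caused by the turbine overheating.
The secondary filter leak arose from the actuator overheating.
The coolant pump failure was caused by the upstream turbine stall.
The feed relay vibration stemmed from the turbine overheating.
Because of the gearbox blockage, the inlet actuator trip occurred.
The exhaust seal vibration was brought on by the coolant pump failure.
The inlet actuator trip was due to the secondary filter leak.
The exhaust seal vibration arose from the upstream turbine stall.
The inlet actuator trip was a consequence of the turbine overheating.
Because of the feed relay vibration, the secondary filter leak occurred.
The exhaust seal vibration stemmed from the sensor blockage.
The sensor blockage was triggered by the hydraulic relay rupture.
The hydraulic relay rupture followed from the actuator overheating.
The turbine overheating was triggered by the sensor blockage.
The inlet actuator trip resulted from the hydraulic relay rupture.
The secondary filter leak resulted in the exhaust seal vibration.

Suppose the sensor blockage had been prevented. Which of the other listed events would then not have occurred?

Downstream of the sensor blockage: the turbine overheating, the upstream turbine stall, the feed relay vibration, the secondary filter leak, the coolant pump failure, the exhaust seal vibration, the inlet actuator trip.
Of those, still caused via another path: the secondary filter leak, the exhaust seal vibration, the inlet actuator trip.
The remainder have no surviving cause.

the coolant pump failure, the feed relay vibration, the turbine overheating, the upstream turbine stall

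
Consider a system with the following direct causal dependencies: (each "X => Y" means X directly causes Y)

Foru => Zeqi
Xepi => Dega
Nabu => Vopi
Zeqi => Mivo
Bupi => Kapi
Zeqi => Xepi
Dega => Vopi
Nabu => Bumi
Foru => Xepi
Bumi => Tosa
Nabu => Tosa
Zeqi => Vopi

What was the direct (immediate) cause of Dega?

Upstream contributors include Foru, Zeqi, but only Xepi feeds directly into Dega.

Xepi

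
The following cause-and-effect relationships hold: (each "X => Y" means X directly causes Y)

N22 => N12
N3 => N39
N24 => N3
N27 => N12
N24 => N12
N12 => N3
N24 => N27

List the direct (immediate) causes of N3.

Upstream contributors include N27, N22, but only N12, N24 feed directly into N3.

N12, N24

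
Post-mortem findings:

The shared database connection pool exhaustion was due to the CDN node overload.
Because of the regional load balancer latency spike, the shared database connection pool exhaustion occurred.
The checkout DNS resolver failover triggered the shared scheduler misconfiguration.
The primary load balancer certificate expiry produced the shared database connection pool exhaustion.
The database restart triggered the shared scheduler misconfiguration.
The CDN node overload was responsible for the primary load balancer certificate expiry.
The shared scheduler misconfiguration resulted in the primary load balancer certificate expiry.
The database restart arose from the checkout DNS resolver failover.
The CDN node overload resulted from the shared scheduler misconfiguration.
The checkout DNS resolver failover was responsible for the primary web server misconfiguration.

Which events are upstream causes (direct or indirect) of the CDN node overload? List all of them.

the checkout DNS resolver failover, the database restart, the shared scheduler misconfiguration

Immediate cause of the CDN node overload: the shared scheduler misconfiguration.
Further upstream: the checkout DNS resolver failover, the database restart.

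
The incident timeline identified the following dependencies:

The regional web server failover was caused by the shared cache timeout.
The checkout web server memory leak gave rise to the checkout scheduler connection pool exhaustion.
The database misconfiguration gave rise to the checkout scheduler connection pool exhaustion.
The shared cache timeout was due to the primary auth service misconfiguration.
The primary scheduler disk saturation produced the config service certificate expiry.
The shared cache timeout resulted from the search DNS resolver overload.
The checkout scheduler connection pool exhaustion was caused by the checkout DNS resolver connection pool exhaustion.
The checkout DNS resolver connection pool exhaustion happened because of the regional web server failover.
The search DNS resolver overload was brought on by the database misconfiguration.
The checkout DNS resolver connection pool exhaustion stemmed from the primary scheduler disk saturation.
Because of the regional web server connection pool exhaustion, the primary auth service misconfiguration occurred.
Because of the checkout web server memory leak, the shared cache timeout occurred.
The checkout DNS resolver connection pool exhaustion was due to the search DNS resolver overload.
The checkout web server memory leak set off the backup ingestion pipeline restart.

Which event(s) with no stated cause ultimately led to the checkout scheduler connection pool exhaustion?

Tracing upstream from the checkout scheduler connection pool exhaustion: the checkout scheduler connection pool exhaustion ← the checkout DNS resolver connection pool exhaustion ← the regional web server failover ← the shared cache timeout ← the primary auth service misconfiguration ← the regional web server connection pool exhaustion.
A separate upstream branch: the checkout scheduler connection pool exhaustion ← the database misconfiguration.
A separate upstream branch: the checkout scheduler connection pool exhaustion ← the checkout DNS resolver connection pool exhaustion ← the primary scheduler disk saturation.
A separate upstream branch: the checkout scheduler connection pool exhaustion ← the checkout web server memory leak.
Each of those chain origins has no stated cause.

the checkout web server memory leak, the database misconfiguration, the primary scheduler disk saturation, the regional web server connection pool exhaustion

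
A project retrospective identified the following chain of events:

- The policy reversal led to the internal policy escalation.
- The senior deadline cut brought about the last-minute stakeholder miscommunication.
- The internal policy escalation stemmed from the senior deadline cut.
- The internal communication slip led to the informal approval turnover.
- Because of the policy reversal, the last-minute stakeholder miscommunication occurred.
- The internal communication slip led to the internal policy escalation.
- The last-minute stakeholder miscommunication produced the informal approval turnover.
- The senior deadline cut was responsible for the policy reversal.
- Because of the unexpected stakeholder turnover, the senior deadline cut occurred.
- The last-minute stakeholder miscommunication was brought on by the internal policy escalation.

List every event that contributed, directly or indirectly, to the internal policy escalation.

the internal communication slip, the policy reversal, the senior deadline cut, the unexpected stakeholder turnover

Immediate causes of the internal policy escalation: the internal communication slip, the senior deadline cut, the policy reversal.
Further upstream: the unexpected stakeholder turnover.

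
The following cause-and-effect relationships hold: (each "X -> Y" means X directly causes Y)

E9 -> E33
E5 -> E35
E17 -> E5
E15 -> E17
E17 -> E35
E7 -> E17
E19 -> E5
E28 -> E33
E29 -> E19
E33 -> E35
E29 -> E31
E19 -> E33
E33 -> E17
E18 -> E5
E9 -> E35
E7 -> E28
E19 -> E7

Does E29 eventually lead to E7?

Yes

There is a causal chain: E29 → E19 → E7.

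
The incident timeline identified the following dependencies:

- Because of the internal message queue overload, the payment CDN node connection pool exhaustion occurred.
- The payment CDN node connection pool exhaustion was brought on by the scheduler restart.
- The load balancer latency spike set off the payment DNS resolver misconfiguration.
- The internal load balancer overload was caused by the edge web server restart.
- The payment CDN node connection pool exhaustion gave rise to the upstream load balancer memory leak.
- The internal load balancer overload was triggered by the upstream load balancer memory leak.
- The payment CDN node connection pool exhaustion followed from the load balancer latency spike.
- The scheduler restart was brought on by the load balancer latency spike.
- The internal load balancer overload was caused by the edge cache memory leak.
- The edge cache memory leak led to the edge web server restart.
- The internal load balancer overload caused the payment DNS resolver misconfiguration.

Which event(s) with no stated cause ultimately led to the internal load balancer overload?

the edge cache memory leak, the internal message queue overload, the load balancer latency spike

Tracing upstream from the internal load balancer overload: the internal load balancer overload ← the edge cache memory leak.
A separate upstream branch: the internal load balancer overload ← the upstream load balancer memory leak ← the payment CDN node connection pool exhaustion ← the load balancer latency spike.
A separate upstream branch: the internal load balancer overload ← the upstream load balancer memory leak ← the payment CDN node connection pool exhaustion ← the internal message queue overload.
Each of those chain origins has no stated cause.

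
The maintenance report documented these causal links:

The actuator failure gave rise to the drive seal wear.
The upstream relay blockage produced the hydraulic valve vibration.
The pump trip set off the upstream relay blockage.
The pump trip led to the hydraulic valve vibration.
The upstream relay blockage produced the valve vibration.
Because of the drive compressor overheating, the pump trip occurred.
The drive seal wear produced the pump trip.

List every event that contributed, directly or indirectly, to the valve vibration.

the actuator failure, the drive compressor overheating, the drive seal wear, the pump trip, the upstream relay blockage

Immediate cause of the valve vibration: the upstream relay blockage.
Further upstream: the actuator failure, the drive compressor overheating, the drive seal wear, the pump trip.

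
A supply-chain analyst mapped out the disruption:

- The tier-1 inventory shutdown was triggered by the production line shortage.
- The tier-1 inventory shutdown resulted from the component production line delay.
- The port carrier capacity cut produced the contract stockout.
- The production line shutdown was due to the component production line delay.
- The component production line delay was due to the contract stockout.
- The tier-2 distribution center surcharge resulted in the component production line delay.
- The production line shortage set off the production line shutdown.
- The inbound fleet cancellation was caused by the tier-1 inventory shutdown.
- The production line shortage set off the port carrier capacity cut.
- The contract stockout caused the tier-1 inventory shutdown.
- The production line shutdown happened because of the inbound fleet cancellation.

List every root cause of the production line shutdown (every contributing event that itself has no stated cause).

the production line shortage, the tier-2 distribution center surcharge

Tracing upstream from the production line shutdown: the production line shutdown ← the production line shortage.
A separate upstream branch: the production line shutdown ← the component production line delay ← the tier-2 distribution center surcharge.
Each of those chain origins has no stated cause.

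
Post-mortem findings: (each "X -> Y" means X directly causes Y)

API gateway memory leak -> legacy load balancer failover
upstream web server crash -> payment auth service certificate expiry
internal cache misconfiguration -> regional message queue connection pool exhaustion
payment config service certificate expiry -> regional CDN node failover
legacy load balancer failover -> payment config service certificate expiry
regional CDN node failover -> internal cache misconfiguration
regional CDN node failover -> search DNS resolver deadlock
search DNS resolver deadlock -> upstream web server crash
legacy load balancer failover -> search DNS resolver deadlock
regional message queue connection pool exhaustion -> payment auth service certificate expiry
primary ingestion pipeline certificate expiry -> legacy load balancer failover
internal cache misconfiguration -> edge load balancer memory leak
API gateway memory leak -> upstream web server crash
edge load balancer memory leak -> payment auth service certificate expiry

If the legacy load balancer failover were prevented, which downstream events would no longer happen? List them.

Downstream of the legacy load balancer failover: the payment config service certificate expiry, the regional CDN node failover, the search DNS resolver deadlock, the upstream web server crash, the internal cache misconfiguration, the edge load balancer memory leak, the regional message queue connection pool exhaustion, the payment auth service certificate expiry.
Of those, still caused via another path: the upstream web server crash, the payment auth service certificate expiry.
The remainder have no surviving cause.

the edge load balancer memory leak, the internal cache misconfiguration, the payment config service certificate expiry, the regional CDN node failover, the regional message queue connection pool exhaustion, the search DNS resolver deadlock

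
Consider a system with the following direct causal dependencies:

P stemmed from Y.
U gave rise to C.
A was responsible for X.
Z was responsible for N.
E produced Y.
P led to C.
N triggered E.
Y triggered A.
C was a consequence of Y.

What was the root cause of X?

Tracing upstream from X: X ← A ← Y ← E ← N ← Z.
Z has no stated cause, so it is the root.

Z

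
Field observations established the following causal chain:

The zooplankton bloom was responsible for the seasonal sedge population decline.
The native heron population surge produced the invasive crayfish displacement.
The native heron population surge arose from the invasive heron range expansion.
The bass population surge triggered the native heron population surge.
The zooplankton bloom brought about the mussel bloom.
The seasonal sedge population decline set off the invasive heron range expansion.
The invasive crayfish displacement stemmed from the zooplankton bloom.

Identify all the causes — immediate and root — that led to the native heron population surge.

the bass population surge, the invasive heron range expansion, the seasonal sedge population decline, the zooplankton bloom

Immediate causes of the native heron population surge: the invasive heron range expansion, the bass population surge.
Further upstream: the zooplankton bloom, the seasonal sedge population decline.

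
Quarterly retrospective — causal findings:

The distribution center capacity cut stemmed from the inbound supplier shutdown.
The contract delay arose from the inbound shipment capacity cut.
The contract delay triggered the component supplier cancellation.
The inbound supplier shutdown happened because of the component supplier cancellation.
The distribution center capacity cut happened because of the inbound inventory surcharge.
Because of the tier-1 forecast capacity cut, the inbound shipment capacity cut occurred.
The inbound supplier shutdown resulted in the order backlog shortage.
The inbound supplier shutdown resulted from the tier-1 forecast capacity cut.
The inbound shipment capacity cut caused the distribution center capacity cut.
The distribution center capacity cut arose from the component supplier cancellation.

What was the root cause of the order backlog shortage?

the tier-1 forecast capacity cut

Tracing upstream from the order backlog shortage: the order backlog shortage ← the inbound supplier shutdown ← the tier-1 forecast capacity cut.
The tier-1 forecast capacity cut has no stated cause, so it is the root.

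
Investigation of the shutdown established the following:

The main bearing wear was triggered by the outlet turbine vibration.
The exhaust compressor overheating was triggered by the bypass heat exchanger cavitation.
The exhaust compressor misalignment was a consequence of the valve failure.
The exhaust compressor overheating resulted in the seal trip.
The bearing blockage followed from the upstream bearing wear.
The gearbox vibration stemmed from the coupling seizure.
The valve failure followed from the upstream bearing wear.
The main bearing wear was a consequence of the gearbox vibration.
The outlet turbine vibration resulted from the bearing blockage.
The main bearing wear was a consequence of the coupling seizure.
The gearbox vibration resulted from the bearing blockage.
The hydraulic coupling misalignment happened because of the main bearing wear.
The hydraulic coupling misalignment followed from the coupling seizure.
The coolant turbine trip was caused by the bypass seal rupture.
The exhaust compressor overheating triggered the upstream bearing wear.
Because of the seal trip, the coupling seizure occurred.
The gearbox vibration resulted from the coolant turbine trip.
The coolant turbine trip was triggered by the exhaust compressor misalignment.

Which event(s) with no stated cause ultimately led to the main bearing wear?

the bypass heat exchanger cavitation, the bypass seal rupture

Tracing upstream from the main bearing wear: the main bearing wear ← the coupling seizure ← the seal trip ← the exhaust compressor overheating ← the bypass heat exchanger cavitation.
A separate upstream branch: the main bearing wear ← the gearbox vibration ← the coolant turbine trip ← the bypass seal rupture.
Each of those chain origins has no stated cause.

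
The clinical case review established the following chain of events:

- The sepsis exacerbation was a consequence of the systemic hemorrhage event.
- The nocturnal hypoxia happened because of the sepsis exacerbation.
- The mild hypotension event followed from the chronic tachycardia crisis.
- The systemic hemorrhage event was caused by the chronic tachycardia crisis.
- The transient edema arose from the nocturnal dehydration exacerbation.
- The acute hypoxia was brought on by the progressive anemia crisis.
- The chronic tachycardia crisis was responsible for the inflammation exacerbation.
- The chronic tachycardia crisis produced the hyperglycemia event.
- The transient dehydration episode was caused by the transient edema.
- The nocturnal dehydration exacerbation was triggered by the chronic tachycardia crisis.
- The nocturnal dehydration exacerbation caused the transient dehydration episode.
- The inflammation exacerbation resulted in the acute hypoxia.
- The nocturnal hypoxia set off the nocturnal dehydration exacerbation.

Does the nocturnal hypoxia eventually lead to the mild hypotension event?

No

The nocturnal hypoxia leads to the nocturnal dehydration exacerbation, the transient edema, the transient dehydration episode; the mild hypotension event is not among them.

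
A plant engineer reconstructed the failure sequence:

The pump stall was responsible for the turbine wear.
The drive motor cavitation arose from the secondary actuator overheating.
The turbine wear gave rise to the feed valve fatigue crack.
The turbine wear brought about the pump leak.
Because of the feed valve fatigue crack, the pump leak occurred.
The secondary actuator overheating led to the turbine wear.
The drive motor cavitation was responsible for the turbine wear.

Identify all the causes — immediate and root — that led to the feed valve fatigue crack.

Immediate cause of the feed valve fatigue crack: the turbine wear.
Further upstream: the secondary actuator overheating, the drive motor cavitation, the pump stall.

the drive motor cavitation, the pump stall, the secondary actuator overheating, the turbine wear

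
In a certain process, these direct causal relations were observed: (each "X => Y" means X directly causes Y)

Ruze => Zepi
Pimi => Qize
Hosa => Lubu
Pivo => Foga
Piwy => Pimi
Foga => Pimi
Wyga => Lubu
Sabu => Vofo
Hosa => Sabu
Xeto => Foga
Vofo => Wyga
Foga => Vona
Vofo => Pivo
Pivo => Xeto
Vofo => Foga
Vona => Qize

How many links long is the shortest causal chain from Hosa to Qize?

Shortest chain: Hosa → Sabu → Vofo → Foga → Vona → Qize.

5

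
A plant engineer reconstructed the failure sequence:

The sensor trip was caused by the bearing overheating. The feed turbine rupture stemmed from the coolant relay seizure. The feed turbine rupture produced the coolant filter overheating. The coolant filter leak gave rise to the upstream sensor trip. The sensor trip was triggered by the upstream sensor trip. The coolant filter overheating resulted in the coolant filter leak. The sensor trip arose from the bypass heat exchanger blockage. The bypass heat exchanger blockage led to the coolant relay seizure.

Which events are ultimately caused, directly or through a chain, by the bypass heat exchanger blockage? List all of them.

Direct effects: the coolant relay seizure, the sensor trip.
2 steps out: the feed turbine rupture.
3 steps out: the coolant filter overheating.
4 steps out: the coolant filter leak.
5 steps out: the upstream sensor trip.
Not reachable from it: the bearing overheating.

the coolant filter leak, the coolant filter overheating, the coolant relay seizure, the feed turbine rupture, the sensor trip, the upstream sensor trip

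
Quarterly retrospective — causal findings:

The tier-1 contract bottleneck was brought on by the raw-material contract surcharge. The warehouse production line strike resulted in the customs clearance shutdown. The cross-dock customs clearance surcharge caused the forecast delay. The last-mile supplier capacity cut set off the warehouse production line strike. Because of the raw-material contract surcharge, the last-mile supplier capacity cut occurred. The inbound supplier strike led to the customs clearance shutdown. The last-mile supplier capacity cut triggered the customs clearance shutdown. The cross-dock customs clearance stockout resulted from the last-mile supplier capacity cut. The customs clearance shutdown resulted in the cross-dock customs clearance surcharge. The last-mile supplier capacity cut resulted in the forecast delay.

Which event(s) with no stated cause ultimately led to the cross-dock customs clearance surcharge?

the inbound supplier strike, the raw-material contract surcharge

Tracing upstream from the cross-dock customs clearance surcharge: the cross-dock customs clearance surcharge ← the customs clearance shutdown ← the last-mile supplier capacity cut ← the raw-material contract surcharge.
A separate upstream branch: the cross-dock customs clearance surcharge ← the customs clearance shutdown ← the inbound supplier strike.
Each of those chain origins has no stated cause.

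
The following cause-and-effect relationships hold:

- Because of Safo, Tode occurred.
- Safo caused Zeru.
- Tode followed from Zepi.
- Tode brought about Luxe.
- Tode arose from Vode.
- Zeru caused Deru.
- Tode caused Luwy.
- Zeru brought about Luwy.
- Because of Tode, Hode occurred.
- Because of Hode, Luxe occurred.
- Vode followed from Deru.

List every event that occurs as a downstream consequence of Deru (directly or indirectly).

Direct effects: Vode.
2 steps out: Tode.
3 steps out: Luwy, Hode, Luxe.
Not reachable from it: Safo, Zeru, Zepi.

Hode, Luwy, Luxe, Tode, Vode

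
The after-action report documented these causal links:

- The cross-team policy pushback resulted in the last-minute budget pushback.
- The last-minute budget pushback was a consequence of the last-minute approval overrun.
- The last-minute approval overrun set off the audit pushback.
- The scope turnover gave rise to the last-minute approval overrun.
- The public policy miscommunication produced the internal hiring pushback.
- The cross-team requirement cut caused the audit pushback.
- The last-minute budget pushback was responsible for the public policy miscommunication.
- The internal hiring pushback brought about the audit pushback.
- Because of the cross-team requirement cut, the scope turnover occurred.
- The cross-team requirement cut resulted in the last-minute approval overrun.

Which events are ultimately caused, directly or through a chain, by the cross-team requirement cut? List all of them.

the audit pushback, the internal hiring pushback, the last-minute approval overrun, the last-minute budget pushback, the public policy miscommunication, the scope turnover

Direct effects: the scope turnover, the last-minute approval overrun, the audit pushback.
2 steps out: the last-minute budget pushback.
3 steps out: the public policy miscommunication.
4 steps out: the internal hiring pushback.
Not reachable from it: the cross-team policy pushback.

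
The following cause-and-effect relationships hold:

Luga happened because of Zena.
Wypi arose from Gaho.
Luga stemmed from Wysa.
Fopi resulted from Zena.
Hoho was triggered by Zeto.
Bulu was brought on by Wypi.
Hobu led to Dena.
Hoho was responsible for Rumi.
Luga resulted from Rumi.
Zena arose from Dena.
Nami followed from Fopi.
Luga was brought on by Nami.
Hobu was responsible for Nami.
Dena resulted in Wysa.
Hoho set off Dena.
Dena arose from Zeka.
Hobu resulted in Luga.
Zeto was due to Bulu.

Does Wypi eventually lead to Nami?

There is a causal chain: Wypi → Bulu → Zeto → Hoho → Dena → Zena → Fopi → Nami.

Yes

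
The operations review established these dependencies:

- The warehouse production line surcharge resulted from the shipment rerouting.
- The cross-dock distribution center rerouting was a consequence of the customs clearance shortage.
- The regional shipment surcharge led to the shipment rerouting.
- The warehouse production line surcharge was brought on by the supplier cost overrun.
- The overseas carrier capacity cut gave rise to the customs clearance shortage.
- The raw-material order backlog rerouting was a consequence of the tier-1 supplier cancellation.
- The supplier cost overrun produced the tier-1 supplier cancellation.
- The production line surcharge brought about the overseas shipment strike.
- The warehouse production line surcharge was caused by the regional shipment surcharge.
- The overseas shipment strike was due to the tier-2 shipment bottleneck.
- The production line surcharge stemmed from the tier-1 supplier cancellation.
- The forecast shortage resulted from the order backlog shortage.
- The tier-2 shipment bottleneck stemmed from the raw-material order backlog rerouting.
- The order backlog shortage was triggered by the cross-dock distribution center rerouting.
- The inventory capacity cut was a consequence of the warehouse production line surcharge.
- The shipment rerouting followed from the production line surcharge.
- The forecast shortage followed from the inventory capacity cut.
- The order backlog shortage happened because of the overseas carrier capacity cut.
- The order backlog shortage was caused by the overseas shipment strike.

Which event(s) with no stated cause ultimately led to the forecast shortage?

the overseas carrier capacity cut, the regional shipment surcharge, the supplier cost overrun

Tracing upstream from the forecast shortage: the forecast shortage ← the inventory capacity cut ← the warehouse production line surcharge ← the supplier cost overrun.
A separate upstream branch: the forecast shortage ← the order backlog shortage ← the overseas carrier capacity cut.
A separate upstream branch: the forecast shortage ← the inventory capacity cut ← the warehouse production line surcharge ← the regional shipment surcharge.
Each of those chain origins has no stated cause.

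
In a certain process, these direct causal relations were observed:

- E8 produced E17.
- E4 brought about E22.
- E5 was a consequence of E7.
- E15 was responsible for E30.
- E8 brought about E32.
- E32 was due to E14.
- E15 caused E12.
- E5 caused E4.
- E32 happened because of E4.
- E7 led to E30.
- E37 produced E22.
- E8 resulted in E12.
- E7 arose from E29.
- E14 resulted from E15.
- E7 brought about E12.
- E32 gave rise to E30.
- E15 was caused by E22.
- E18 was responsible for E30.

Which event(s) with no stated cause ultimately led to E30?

Tracing upstream from E30: E30 ← E7 ← E29.
A separate upstream branch: E30 ← E32 ← E8.
A separate upstream branch: E30 ← E15 ← E22 ← E37.
A separate upstream branch: E30 ← E18.
Each of those chain origins has no stated cause.

E18, E29, E37, E8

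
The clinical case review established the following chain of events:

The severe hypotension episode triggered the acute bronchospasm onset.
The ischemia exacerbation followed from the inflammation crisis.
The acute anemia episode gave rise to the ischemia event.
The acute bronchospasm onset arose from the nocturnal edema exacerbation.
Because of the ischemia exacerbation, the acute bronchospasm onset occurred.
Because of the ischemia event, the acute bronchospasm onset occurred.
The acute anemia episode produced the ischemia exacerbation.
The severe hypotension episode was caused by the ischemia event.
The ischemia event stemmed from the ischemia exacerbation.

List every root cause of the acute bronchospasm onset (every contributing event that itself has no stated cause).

the acute anemia episode, the inflammation crisis, the nocturnal edema exacerbation

Tracing upstream from the acute bronchospasm onset: the acute bronchospasm onset ← the nocturnal edema exacerbation.
A separate upstream branch: the acute bronchospasm onset ← the ischemia exacerbation ← the acute anemia episode.
A separate upstream branch: the acute bronchospasm onset ← the ischemia exacerbation ← the inflammation crisis.
Each of those chain origins has no stated cause.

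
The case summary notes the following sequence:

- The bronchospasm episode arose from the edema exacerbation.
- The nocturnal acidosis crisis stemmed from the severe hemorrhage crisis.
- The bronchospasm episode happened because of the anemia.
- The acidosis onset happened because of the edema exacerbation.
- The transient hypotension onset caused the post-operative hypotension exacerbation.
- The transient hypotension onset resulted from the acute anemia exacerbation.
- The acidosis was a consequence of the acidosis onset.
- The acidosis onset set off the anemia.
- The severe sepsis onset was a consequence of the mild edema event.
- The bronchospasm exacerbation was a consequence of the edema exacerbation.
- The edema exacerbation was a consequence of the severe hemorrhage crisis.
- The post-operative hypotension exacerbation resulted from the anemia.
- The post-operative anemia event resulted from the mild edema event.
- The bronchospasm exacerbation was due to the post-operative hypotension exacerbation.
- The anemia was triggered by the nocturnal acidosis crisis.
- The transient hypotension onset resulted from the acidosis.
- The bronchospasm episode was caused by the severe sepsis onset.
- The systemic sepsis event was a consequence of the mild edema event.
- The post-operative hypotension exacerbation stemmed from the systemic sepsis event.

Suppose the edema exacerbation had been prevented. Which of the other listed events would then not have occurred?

the acidosis, the acidosis onset

Downstream of the edema exacerbation: the acidosis onset, the acidosis, the transient hypotension onset, the anemia, the bronchospasm episode, the post-operative hypotension exacerbation, the bronchospasm exacerbation.
Of those, still caused via another path: the transient hypotension onset, the anemia, the bronchospasm episode, the post-operative hypotension exacerbation, the bronchospasm exacerbation.
The remainder have no surviving cause.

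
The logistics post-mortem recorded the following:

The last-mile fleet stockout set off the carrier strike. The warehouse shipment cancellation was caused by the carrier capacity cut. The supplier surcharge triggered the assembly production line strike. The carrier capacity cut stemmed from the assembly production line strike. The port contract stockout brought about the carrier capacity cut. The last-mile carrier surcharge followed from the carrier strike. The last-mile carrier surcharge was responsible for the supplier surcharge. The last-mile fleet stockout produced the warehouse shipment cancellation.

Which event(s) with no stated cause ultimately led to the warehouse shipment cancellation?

Tracing upstream from the warehouse shipment cancellation: the warehouse shipment cancellation ← the last-mile fleet stockout.
A separate upstream branch: the warehouse shipment cancellation ← the carrier capacity cut ← the port contract stockout.
Each of those chain origins has no stated cause.

the last-mile fleet stockout, the port contract stockout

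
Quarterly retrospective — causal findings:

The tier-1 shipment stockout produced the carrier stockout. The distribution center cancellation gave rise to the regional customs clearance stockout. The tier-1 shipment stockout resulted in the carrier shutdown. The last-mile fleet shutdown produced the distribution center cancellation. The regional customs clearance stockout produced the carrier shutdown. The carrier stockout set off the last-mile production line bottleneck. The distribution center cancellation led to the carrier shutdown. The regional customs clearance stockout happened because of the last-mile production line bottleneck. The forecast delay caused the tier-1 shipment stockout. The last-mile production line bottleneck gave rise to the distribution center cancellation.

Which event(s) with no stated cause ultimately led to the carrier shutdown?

Tracing upstream from the carrier shutdown: the carrier shutdown ← the tier-1 shipment stockout ← the forecast delay.
A separate upstream branch: the carrier shutdown ← the distribution center cancellation ← the last-mile fleet shutdown.
Each of those chain origins has no stated cause.

the forecast delay, the last-mile fleet shutdown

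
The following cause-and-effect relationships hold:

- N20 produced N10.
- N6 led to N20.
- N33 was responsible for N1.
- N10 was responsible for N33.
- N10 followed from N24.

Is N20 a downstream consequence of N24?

N24 leads to N10, N33, N1; N20 is not among them.

No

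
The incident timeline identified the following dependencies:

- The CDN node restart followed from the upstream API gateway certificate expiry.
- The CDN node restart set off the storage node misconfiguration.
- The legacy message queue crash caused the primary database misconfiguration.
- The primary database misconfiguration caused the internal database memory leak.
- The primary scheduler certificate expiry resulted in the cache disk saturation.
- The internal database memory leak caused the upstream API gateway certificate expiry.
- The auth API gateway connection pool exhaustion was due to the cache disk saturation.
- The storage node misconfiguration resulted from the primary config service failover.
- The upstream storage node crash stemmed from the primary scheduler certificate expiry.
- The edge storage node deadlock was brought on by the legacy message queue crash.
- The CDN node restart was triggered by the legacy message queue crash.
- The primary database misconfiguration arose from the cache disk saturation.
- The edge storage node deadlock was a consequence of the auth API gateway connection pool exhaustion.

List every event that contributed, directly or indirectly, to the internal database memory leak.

the cache disk saturation, the legacy message queue crash, the primary database misconfiguration, the primary scheduler certificate expiry

Immediate cause of the internal database memory leak: the primary database misconfiguration.
Further upstream: the legacy message queue crash, the primary scheduler certificate expiry, the cache disk saturation.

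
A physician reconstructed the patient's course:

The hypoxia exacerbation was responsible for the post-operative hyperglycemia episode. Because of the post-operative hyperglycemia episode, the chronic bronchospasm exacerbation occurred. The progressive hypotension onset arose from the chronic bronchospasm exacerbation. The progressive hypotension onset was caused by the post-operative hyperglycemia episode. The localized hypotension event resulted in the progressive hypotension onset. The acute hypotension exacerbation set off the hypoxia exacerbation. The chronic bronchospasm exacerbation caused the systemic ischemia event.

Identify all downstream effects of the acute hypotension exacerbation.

the chronic bronchospasm exacerbation, the hypoxia exacerbation, the post-operative hyperglycemia episode, the progressive hypotension onset, the systemic ischemia event

Direct effects: the hypoxia exacerbation.
2 steps out: the post-operative hyperglycemia episode.
3 steps out: the chronic bronchospasm exacerbation, the progressive hypotension onset.
4 steps out: the systemic ischemia event.
Not reachable from it: the localized hypotension event.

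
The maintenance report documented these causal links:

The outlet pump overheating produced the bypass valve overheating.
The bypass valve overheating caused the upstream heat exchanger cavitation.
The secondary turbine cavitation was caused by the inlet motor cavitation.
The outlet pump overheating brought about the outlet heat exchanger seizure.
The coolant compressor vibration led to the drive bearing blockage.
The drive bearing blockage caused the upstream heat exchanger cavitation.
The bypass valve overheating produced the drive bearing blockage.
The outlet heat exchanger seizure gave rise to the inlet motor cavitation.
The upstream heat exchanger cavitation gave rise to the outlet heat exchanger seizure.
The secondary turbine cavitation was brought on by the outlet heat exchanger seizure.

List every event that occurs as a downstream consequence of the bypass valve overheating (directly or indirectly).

Direct effects: the drive bearing blockage, the upstream heat exchanger cavitation.
2 steps out: the outlet heat exchanger seizure.
3 steps out: the inlet motor cavitation, the secondary turbine cavitation.
Not reachable from it: the outlet pump overheating, the coolant compressor vibration.

the drive bearing blockage, the inlet motor cavitation, the outlet heat exchanger seizure, the secondary turbine cavitation, the upstream heat exchanger cavitation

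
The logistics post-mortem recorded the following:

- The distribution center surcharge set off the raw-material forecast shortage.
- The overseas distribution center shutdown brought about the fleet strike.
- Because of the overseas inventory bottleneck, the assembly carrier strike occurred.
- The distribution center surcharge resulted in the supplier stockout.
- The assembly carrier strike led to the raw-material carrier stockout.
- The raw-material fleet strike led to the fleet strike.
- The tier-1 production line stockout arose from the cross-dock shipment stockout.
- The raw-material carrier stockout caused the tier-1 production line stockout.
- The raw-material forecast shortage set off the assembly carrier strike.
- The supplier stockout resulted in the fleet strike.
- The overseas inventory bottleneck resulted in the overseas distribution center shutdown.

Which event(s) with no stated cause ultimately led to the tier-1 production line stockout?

the cross-dock shipment stockout, the distribution center surcharge, the overseas inventory bottleneck

Tracing upstream from the tier-1 production line stockout: the tier-1 production line stockout ← the raw-material carrier stockout ← the assembly carrier strike ← the raw-material forecast shortage ← the distribution center surcharge.
A separate upstream branch: the tier-1 production line stockout ← the cross-dock shipment stockout.
A separate upstream branch: the tier-1 production line stockout ← the raw-material carrier stockout ← the assembly carrier strike ← the overseas inventory bottleneck.
Each of those chain origins has no stated cause.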